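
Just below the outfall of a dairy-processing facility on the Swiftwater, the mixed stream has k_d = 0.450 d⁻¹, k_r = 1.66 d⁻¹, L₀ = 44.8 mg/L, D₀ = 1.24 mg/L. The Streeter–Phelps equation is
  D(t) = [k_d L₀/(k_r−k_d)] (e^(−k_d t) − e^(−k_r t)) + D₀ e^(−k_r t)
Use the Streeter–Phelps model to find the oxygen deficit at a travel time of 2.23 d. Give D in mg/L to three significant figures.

k_d L₀/(k_r−k_d) = 0.450×44.8/(1.66−0.450) = 20.16/1.210 = 16.66 mg/L.
e^(−k_d t) = e^(−0.450×2.230) = 0.3666; e^(−k_r t) = e^(−1.66×2.230) = 0.02468.
D = 16.66 × (0.3666 − 0.02468) + 1.24 × 0.02468 = 5.697 + 0.03060 = 5.727 mg/L.

D ≈ 5.73 mg/L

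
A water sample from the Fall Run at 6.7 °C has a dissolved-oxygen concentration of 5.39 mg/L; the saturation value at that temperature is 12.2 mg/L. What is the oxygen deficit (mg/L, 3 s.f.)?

D ≈ 6.81 mg/L

D = C_s − C = 12.2 − 5.39 = 6.81 mg/L.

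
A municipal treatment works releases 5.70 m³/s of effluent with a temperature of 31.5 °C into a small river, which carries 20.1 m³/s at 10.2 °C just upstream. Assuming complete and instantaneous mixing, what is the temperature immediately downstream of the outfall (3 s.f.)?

14.9 °C

Flow-weighted mixing: C = (Q_r C_r + Q_w C_w)/(Q_r + Q_w)
= (20.1×10.2 + 5.70×31.5)/(20.1 + 5.70) = 384.6/25.80 = 14.91 °C.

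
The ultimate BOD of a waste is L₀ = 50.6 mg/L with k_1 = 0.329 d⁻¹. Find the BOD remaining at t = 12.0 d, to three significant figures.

L_t = L₀ e^(−k_1 t) = 50.6 × e^(−0.329×12.0) = 50.6 × 0.01929 = 0.9762 mg/L.

L ≈ 0.976 mg/L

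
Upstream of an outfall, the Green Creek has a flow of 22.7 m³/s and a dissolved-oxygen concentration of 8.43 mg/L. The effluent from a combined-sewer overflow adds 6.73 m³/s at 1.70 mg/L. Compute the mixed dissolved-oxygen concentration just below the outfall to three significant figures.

Flow-weighted mixing: C = (Q_r C_r + Q_w C_w)/(Q_r + Q_w)
= (22.7×8.43 + 6.73×1.70)/(22.7 + 6.73) = 202.8/29.43 = 6.891 mg/L.

6.89 mg/L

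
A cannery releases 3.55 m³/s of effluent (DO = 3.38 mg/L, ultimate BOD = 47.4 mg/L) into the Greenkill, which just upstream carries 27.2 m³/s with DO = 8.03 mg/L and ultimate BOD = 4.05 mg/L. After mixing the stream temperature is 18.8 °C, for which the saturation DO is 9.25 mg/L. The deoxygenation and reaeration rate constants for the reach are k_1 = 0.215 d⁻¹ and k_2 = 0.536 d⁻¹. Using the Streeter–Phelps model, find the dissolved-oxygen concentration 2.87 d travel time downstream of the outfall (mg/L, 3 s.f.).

DO ≈ 6.90 mg/L

Mixed DO = (27.2×8.03 + 3.55×3.38)/(27.2+3.55) = 230.4/30.75 = 7.493 mg/L.
Mixed L₀ = (27.2×4.05 + 3.55×47.4)/(30.75) = 278.4/30.75 = 9.055 mg/L.
Initial deficit D₀ = C_s − DO₀ = 9.25 − 7.493 = 1.757 mg/L.
D(2.87) = [0.215×9.055/(0.536−0.215)](e^(−0.215×2.87) − e^(−0.536×2.87)) + 1.757 e^(−0.536×2.87)
= 6.065 × (0.5395 − 0.2147) + 1.757 × 0.2147 = 2.347 mg/L.
DO = 9.25 − 2.347 = 6.903 mg/L.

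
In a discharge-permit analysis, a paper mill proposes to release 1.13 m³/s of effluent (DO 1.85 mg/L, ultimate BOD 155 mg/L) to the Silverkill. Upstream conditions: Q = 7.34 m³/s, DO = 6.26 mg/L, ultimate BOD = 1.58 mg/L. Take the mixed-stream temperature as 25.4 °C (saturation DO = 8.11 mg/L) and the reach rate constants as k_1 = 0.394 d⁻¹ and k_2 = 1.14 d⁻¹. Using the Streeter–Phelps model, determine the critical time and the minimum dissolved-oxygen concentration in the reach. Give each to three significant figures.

t_c ≈ 1.11 d; minimum DO ≈ 3.19 mg/L

Mixed DO = (7.34×6.26 + 1.13×1.85)/(7.34+1.13) = 48.04/8.470 = 5.672 mg/L.
Mixed L₀ = (7.34×1.58 + 1.13×155)/(8.470) = 186.7/8.470 = 22.05 mg/L.
Initial deficit D₀ = C_s − DO₀ = 8.11 − 5.672 = 2.438 mg/L.
t_c = (1/0.7460) ln[(1.14/0.394)(1 − 2.438×0.7460/(0.394×22.05))] = 1.340 × ln(2.288) = 1.109 d.
D_c = (0.394/1.14) × 22.05 × e^(−0.394×1.109) = 0.3456 × 22.05 × 0.6460 = 4.922 mg/L.
Minimum DO = 8.11 − 4.922 = 3.188 mg/L.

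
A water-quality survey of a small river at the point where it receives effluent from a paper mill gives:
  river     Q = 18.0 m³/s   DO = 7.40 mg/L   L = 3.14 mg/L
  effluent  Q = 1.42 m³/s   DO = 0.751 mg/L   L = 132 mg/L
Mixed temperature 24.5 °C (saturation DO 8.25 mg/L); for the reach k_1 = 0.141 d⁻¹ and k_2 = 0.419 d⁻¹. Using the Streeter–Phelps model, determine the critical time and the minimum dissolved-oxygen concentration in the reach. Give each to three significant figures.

t_c ≈ 3.07 d; minimum DO ≈ 5.51 mg/L

Mixed DO = (18.0×7.40 + 1.42×0.751)/(18.0+1.42) = 134.3/19.42 = 6.914 mg/L.
Mixed L₀ = (18.0×3.14 + 1.42×132)/(19.42) = 244.0/19.42 = 12.56 mg/L.
Initial deficit D₀ = C_s − DO₀ = 8.25 − 6.914 = 1.336 mg/L.
t_c = (1/0.2780) ln[(0.419/0.141)(1 − 1.336×0.2780/(0.141×12.56))] = 3.597 × ln(2.348) = 3.071 d.
D_c = (0.141/0.419) × 12.56 × e^(−0.141×3.071) = 0.3365 × 12.56 × 0.6485 = 2.742 mg/L.
Minimum DO = 8.25 − 2.742 = 5.508 mg/L.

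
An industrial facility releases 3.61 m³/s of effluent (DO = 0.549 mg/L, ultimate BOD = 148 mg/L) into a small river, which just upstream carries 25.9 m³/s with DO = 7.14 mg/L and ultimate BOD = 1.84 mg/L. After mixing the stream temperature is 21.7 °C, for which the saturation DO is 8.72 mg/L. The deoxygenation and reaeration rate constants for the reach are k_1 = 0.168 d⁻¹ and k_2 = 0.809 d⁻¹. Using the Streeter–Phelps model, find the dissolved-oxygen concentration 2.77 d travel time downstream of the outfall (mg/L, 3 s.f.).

DO ≈ 5.77 mg/L

Mixed DO = (25.9×7.14 + 3.61×0.549)/(25.9+3.61) = 186.9/29.51 = 6.334 mg/L.
Mixed L₀ = (25.9×1.84 + 3.61×148)/(29.51) = 581.9/29.51 = 19.72 mg/L.
Initial deficit D₀ = C_s − DO₀ = 8.72 − 6.334 = 2.386 mg/L.
D(2.77) = [0.168×19.72/(0.809−0.168)](e^(−0.168×2.77) − e^(−0.809×2.77)) + 2.386 e^(−0.809×2.77)
= 5.168 × (0.6279 − 0.1064) + 2.386 × 0.1064 = 2.949 mg/L.
DO = 8.72 − 2.949 = 5.771 mg/L.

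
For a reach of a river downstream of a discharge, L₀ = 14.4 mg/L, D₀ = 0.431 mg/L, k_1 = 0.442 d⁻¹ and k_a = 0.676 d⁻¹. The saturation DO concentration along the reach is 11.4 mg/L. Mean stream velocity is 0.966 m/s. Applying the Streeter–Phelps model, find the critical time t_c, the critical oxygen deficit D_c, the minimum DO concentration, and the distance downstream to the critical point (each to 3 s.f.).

t_c = [1/(k_a−k_1)] ln[(k_a/k_1)(1 − D₀(k_a−k_1)/(k_1 L₀))]
= [1/(0.676−0.442)] ln[(0.676/0.442)(1 − 0.431×0.2340/(0.442×14.4))]
= (1/0.2340) ln[1.529 × 0.9842] = 4.274 × ln(1.505) = 4.274 × 0.4089 = 1.747 d.
D_c = (k_1/k_a) L₀ e^(−k_1 t_c) = (0.442/0.676) × 14.4 × e^(−0.442×1.747) = 0.6538 × 14.4 × 0.4619 = 4.349 mg/L.
Minimum DO = C_s − D_c = 11.4 − 4.349 = 7.051 mg/L.
x_c = v t_c = 0.966 m/s × 1.747 d × 86400 s/d = 145800 m ≈ 146 km.

t_c ≈ 1.75 d; D_c ≈ 4.35 mg/L; min DO ≈ 7.05 mg/L; x_c ≈ 146 km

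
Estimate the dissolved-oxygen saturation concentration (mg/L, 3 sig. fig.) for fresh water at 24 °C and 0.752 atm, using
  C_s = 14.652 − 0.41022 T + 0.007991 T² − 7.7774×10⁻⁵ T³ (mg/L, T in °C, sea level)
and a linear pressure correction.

C_s ≈ 6.27 mg/L

At sea level: C_s = 14.652 − 0.41022×24 + 0.007991×24² − 7.7774×10⁻⁵×24³ = 8.334 mg/L.
Pressure correction: C_s' = 8.334 × 0.752 = 6.267 mg/L.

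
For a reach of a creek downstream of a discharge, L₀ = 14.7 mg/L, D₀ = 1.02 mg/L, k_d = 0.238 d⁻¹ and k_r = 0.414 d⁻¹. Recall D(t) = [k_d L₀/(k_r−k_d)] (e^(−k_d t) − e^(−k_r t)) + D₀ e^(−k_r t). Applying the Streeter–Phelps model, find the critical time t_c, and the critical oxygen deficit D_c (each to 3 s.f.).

t_c ≈ 2.85 d; D_c ≈ 4.29 mg/L

At the critical point dD/dt = 0, so k_d L₀ e^(−k_d t) = k_r D. Substituting D(t) from the Streeter–Phelps equation and solving for t gives
t_c = ln[(k_r/k_d)(1 − D₀(k_r−k_d)/(k_d L₀))] / (k_r−k_d).
Here k_r−k_d = 0.1760 d⁻¹ and 1 − D₀(k_r−k_d)/(k_d L₀) = 1 − 1.02×0.1760/(0.238×14.7) = 0.9487, so
t_c = ln(1.739 × 0.9487) / 0.1760 = 0.5009 / 0.1760 = 2.846 d.
D_c = (k_d/k_r) L₀ e^(−k_d t_c) = (0.238/0.414) × 14.7 × e^(−0.238×2.846) = 0.5749 × 14.7 × 0.5079 = 4.293 mg/L.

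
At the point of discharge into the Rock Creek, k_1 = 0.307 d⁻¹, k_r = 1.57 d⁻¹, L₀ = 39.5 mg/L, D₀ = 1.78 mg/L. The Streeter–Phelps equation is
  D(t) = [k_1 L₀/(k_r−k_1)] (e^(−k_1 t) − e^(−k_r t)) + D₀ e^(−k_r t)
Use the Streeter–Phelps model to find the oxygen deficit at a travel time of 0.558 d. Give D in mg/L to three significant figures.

k_1 L₀/(k_r−k_1) = 0.307×39.5/(1.57−0.307) = 12.13/1.263 = 9.601 mg/L.
e^(−k_1 t) = e^(−0.307×0.5580) = 0.8426; e^(−k_r t) = e^(−1.57×0.5580) = 0.4164.
D = 9.601 × (0.8426 − 0.4164) + 1.78 × 0.4164 = 4.092 + 0.7412 = 4.833 mg/L.

D ≈ 4.83 mg/L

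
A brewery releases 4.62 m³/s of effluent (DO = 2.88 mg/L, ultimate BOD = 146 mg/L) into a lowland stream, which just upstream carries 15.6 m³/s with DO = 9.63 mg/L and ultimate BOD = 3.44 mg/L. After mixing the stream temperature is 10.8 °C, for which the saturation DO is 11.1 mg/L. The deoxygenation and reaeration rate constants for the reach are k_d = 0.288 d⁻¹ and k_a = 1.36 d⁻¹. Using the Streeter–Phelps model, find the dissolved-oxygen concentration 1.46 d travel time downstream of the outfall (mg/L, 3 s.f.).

Mixed DO = (15.6×9.63 + 4.62×2.88)/(15.6+4.62) = 163.5/20.22 = 8.088 mg/L.
Mixed L₀ = (15.6×3.44 + 4.62×146)/(20.22) = 728.2/20.22 = 36.01 mg/L.
Initial deficit D₀ = C_s − DO₀ = 11.1 − 8.088 = 3.012 mg/L.
D(1.46) = [0.288×36.01/(1.36−0.288)](e^(−0.288×1.46) − e^(−1.36×1.46)) + 3.012 e^(−1.36×1.46)
= 9.675 × (0.6567 − 0.1373) + 3.012 × 0.1373 = 5.439 mg/L.
DO = 11.1 − 5.439 = 5.661 mg/L.

DO ≈ 5.66 mg/L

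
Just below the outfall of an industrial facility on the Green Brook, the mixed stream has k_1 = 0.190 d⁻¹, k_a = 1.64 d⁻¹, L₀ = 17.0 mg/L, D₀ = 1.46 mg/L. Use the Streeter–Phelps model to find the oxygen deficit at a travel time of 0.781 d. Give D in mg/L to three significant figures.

k_1 L₀/(k_a−k_1) = 0.190×17.0/(1.64−0.190) = 3.230/1.450 = 2.228 mg/L.
e^(−k_1 t) = e^(−0.190×0.7810) = 0.8621; e^(−k_a t) = e^(−1.64×0.7810) = 0.2778.
D = 2.228 × (0.8621 − 0.2778) + 1.46 × 0.2778 = 1.302 + 0.4056 = 1.707 mg/L.

D ≈ 1.71 mg/L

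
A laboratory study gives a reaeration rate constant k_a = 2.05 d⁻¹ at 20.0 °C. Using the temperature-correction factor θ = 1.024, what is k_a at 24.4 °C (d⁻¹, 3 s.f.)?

k_a(T₂) = k_a(T₁) · θ^(T₂−T₁) = 2.05 × 1.024^(24.4−20.0)
= 2.05 × 1.024^4.40 = 2.05 × 1.110 = 2.275 d⁻¹.

k_a ≈ 2.28 d⁻¹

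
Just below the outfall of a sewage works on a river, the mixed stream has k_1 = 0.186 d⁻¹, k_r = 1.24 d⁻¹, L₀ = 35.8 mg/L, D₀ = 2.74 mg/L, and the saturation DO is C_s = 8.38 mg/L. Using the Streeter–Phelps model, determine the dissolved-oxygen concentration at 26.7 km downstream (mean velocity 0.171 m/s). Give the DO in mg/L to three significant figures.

DO ≈ 4.25 mg/L

Travel time t = x/v = 26.7 km / (0.171 m/s) = 26700 m / 0.171 m/s = 156100 s = 1.807 d.
k_1 L₀/(k_r−k_1) = 0.186×35.8/(1.24−0.186) = 6.659/1.054 = 6.318 mg/L.
e^(−k_1 t) = e^(−0.186×1.807) = 0.7145; e^(−k_r t) = e^(−1.24×1.807) = 0.1064.
D = 6.318 × (0.7145 − 0.1064) + 2.74 × 0.1064 = 3.842 + 0.2914 = 4.134 mg/L.
DO = C_s − D = 8.38 − 4.134 = 4.246 mg/L.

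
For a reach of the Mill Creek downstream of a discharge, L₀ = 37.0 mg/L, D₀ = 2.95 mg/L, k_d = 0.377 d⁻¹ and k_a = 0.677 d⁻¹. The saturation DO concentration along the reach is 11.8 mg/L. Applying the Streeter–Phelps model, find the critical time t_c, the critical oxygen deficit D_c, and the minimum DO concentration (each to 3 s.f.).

t_c ≈ 1.73 d; D_c ≈ 10.7 mg/L; min DO ≈ 1.08 mg/L

With k_a/k_d = 1.796 and 1 − D₀(k_a−k_d)/(k_d L₀) = 0.9366,
t_c = ln(1.796 × 0.9366) / (0.677 − 0.377) = ln(1.682) / 0.3000 = 0.5199/0.3000 = 1.733 d.
L(t_c) = L₀ e^(−k_d t_c) = 37.0 × 0.5203 = 19.25 mg/L, and at the critical point k_a D_c = k_d L, so D_c = (0.377/0.677) × 19.25 = 10.72 mg/L.
Minimum DO = C_s − D_c = 11.8 − 10.72 = 1.079 mg/L.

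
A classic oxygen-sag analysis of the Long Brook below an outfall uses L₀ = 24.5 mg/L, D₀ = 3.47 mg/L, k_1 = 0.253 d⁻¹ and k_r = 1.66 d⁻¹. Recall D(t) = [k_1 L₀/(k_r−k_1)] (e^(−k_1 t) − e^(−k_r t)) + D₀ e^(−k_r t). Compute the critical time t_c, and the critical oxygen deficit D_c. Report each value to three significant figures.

At the critical point dD/dt = 0, so k_1 L₀ e^(−k_1 t) = k_r D. Substituting D(t) from the Streeter–Phelps equation and solving for t gives
t_c = ln[(k_r/k_1)(1 − D₀(k_r−k_1)/(k_1 L₀))] / (k_r−k_1).
Here k_r−k_1 = 1.407 d⁻¹ and 1 − D₀(k_r−k_1)/(k_1 L₀) = 1 − 3.47×1.407/(0.253×24.5) = 0.2123, so
t_c = ln(6.561 × 0.2123) / 1.407 = 0.3316 / 1.407 = 0.2357 d.
L(t_c) = L₀ e^(−k_1 t_c) = 24.5 × 0.9421 = 23.08 mg/L, and at the critical point k_r D_c = k_1 L, so D_c = (0.253/1.66) × 23.08 = 3.518 mg/L.

t_c ≈ 0.236 d; D_c ≈ 3.52 mg/L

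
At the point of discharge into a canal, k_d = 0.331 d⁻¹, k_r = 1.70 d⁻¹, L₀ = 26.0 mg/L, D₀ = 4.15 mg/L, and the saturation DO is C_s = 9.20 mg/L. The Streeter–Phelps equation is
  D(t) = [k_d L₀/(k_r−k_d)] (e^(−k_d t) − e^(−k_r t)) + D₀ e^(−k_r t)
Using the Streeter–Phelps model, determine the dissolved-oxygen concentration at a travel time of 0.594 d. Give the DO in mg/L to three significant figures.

DO ≈ 4.81 mg/L

k_d L₀/(k_r−k_d) = 0.331×26.0/(1.70−0.331) = 8.606/1.369 = 6.286 mg/L.
e^(−k_d t) = e^(−0.331×0.5940) = 0.8215; e^(−k_r t) = e^(−1.70×0.5940) = 0.3643.
D = 6.286 × (0.8215 − 0.3643) + 4.15 × 0.3643 = 2.874 + 1.512 = 4.386 mg/L.
DO = C_s − D = 9.20 − 4.386 = 4.814 mg/L.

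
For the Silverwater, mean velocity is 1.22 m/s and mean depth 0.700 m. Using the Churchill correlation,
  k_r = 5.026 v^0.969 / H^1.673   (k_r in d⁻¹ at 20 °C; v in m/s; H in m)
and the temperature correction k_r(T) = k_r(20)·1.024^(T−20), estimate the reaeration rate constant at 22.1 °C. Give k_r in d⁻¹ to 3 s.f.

k_r(20) = 5.026 × 1.22^0.969 / 0.700^1.673 = 5.026 × 1.213 / 0.5506 = 11.07 d⁻¹.
k_r(22.1) = 11.07 × 1.024^(22.1−20) = 11.07 × 1.051 = 11.63 d⁻¹.

k_r ≈ 11.6 d⁻¹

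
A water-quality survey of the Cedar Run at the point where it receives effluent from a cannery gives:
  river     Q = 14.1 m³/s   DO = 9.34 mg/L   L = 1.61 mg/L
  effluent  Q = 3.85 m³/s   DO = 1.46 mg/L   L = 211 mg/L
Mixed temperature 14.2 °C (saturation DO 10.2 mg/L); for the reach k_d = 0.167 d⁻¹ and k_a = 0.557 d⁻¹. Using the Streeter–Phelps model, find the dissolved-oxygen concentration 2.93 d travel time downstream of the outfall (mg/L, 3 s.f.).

Mixed DO = (14.1×9.34 + 3.85×1.46)/(14.1+3.85) = 137.3/17.95 = 7.650 mg/L.
Mixed L₀ = (14.1×1.61 + 3.85×211)/(17.95) = 835.1/17.95 = 46.52 mg/L.
Initial deficit D₀ = C_s − DO₀ = 10.2 − 7.650 = 2.550 mg/L.
D(2.93) = [0.167×46.52/(0.557−0.167)](e^(−0.167×2.93) − e^(−0.557×2.93)) + 2.550 e^(−0.557×2.93)
= 19.92 × (0.6130 − 0.1955) + 2.550 × 0.1955 = 8.816 mg/L.
DO = 10.2 − 8.816 = 1.384 mg/L.

DO ≈ 1.38 mg/L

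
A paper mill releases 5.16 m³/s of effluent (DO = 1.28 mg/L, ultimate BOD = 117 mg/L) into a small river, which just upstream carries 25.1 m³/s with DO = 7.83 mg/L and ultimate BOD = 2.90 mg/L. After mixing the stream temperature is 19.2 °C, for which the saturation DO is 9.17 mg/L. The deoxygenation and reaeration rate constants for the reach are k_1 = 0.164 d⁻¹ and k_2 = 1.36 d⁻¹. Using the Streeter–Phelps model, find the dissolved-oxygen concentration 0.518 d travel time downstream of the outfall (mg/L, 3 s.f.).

DO ≈ 6.65 mg/L

Mixed DO = (25.1×7.83 + 5.16×1.28)/(25.1+5.16) = 203.1/30.26 = 6.713 mg/L.
Mixed L₀ = (25.1×2.90 + 5.16×117)/(30.26) = 676.5/30.26 = 22.36 mg/L.
Initial deficit D₀ = C_s − DO₀ = 9.17 − 6.713 = 2.457 mg/L.
D(0.518) = [0.164×22.36/(1.36−0.164)](e^(−0.164×0.518) − e^(−1.36×0.518)) + 2.457 e^(−1.36×0.518)
= 3.066 × (0.9186 − 0.4944) + 2.457 × 0.4944 = 2.515 mg/L.
DO = 9.17 − 2.515 = 6.655 mg/L.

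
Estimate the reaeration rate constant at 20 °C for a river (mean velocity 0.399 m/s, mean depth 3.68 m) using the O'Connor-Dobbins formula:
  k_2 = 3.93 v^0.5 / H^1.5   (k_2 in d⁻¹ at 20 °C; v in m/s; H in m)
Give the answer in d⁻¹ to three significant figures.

k_2 ≈ 0.352 d⁻¹

k_2 = 3.93 × 0.399^0.5 / 3.68^1.5 = 3.93 × 0.6317 / 7.059 = 0.3516 d⁻¹.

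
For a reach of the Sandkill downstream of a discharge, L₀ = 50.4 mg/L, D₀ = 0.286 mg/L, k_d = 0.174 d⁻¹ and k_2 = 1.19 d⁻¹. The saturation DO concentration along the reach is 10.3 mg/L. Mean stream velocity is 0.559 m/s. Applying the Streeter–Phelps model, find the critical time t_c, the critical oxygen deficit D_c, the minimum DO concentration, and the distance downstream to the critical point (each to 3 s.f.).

At the critical point dD/dt = 0, so k_d L₀ e^(−k_d t) = k_2 D. Substituting D(t) from the Streeter–Phelps equation and solving for t gives
t_c = ln[(k_2/k_d)(1 − D₀(k_2−k_d)/(k_d L₀))] / (k_2−k_d).
Here k_2−k_d = 1.016 d⁻¹ and 1 − D₀(k_2−k_d)/(k_d L₀) = 1 − 0.286×1.016/(0.174×50.4) = 0.9669, so
t_c = ln(6.839 × 0.9669) / 1.016 = 1.889 / 1.016 = 1.859 d.
D_c = (k_d/k_2) L₀ e^(−k_d t_c) = (0.174/1.19) × 50.4 × e^(−0.174×1.859) = 0.1462 × 50.4 × 0.7236 = 5.333 mg/L.
Minimum DO = C_s − D_c = 10.3 − 5.333 = 4.967 mg/L.
x_c = v t_c = 0.559 m/s × 1.859 d × 86400 s/d = 89800 m ≈ 89.8 km.

t_c ≈ 1.86 d; D_c ≈ 5.33 mg/L; min DO ≈ 4.97 mg/L; x_c ≈ 89.8 km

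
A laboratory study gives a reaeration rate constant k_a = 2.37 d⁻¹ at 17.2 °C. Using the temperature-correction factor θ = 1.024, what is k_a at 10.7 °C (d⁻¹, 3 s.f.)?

k_a(T₂) = k_a(T₁) · θ^(T₂−T₁) = 2.37 × 1.024^(10.7−17.2)
= 2.37 × 1.024^-6.50 = 2.37 × 0.8571 = 2.031 d⁻¹.

k_a ≈ 2.03 d⁻¹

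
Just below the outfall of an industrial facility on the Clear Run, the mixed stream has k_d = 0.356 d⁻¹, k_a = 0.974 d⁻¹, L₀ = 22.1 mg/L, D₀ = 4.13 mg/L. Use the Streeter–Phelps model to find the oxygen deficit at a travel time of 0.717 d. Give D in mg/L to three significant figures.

D ≈ 5.58 mg/L

k_d L₀/(k_a−k_d) = 0.356×22.1/(0.974−0.356) = 7.868/0.6180 = 12.73 mg/L.
e^(−k_d t) = e^(−0.356×0.7170) = 0.7747; e^(−k_a t) = e^(−0.974×0.7170) = 0.4974.
D = 12.73 × (0.7747 − 0.4974) + 4.13 × 0.4974 = 3.530 + 2.054 = 5.585 mg/L.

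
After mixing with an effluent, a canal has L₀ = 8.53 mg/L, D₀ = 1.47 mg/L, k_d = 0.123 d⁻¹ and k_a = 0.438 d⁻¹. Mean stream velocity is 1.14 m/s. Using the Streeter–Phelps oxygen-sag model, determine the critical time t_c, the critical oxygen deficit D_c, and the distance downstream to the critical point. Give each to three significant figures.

t_c ≈ 2.18 d; D_c ≈ 1.83 mg/L; x_c ≈ 215 km

At the critical point dD/dt = 0, so k_d L₀ e^(−k_d t) = k_a D. Substituting D(t) from the Streeter–Phelps equation and solving for t gives
t_c = ln[(k_a/k_d)(1 − D₀(k_a−k_d)/(k_d L₀))] / (k_a−k_d).
Here k_a−k_d = 0.3150 d⁻¹ and 1 − D₀(k_a−k_d)/(k_d L₀) = 1 − 1.47×0.3150/(0.123×8.53) = 0.5587, so
t_c = ln(3.561 × 0.5587) / 0.3150 = 0.6878 / 0.3150 = 2.184 d.
D_c = (k_d/k_a) L₀ e^(−k_d t_c) = (0.123/0.438) × 8.53 × e^(−0.123×2.184) = 0.2808 × 8.53 × 0.7645 = 1.831 mg/L.
x_c = v t_c = 1.14 m/s × 2.184 d × 86400 s/d = 215100 m ≈ 215 km.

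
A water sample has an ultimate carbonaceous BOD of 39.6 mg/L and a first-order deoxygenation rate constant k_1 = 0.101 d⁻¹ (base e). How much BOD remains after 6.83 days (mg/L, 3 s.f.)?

L ≈ 19.9 mg/L

L_t = L₀ e^(−k_1 t) = 39.6 × e^(−0.101×6.83) = 39.6 × 0.5017 = 19.87 mg/L.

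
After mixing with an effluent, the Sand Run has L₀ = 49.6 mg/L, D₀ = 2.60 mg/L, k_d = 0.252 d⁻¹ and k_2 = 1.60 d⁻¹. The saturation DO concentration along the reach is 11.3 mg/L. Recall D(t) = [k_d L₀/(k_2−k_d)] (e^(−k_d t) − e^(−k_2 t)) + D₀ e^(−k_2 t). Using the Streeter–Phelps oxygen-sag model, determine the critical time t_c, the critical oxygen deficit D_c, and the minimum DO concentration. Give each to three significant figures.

t_c = [1/(k_2−k_d)] ln[(k_2/k_d)(1 − D₀(k_2−k_d)/(k_d L₀))]
= [1/(1.60−0.252)] ln[(1.60/0.252)(1 − 2.60×1.348/(0.252×49.6))]
= (1/1.348) ln[6.349 × 0.7196] = 0.7418 × ln(4.569) = 0.7418 × 1.519 = 1.127 d.
L(t_c) = L₀ e^(−k_d t_c) = 49.6 × 0.7528 = 37.34 mg/L, and at the critical point k_2 D_c = k_d L, so D_c = (0.252/1.60) × 37.34 = 5.881 mg/L.
Minimum DO = C_s − D_c = 11.3 − 5.881 = 5.419 mg/L.

t_c ≈ 1.13 d; D_c ≈ 5.88 mg/L; min DO ≈ 5.42 mg/L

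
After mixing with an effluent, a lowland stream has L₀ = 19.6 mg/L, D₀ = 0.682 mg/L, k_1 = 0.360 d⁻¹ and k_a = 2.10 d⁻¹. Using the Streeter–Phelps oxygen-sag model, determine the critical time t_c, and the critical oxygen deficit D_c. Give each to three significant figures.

t_c ≈ 0.908 d; D_c ≈ 2.42 mg/L

With k_a/k_1 = 5.833 and 1 − D₀(k_a−k_1)/(k_1 L₀) = 0.8318,
t_c = ln(5.833 × 0.8318) / (2.10 − 0.360) = ln(4.852) / 1.740 = 1.579/1.740 = 0.9077 d.
D_c = (k_1/k_a) L₀ e^(−k_1 t_c) = (0.360/2.10) × 19.6 × e^(−0.360×0.9077) = 0.1714 × 19.6 × 0.7212 = 2.423 mg/L.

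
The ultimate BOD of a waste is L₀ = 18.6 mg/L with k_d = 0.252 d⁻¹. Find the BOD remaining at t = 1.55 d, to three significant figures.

L_t = L₀ e^(−k_d t) = 18.6 × e^(−0.252×1.55) = 18.6 × 0.6767 = 12.59 mg/L.

L ≈ 12.6 mg/L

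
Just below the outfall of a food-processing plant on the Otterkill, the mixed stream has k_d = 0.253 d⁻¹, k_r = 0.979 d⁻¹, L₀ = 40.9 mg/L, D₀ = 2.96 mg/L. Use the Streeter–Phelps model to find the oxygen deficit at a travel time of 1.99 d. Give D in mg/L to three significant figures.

D ≈ 7.01 mg/L

k_d L₀/(k_r−k_d) = 0.253×40.9/(0.979−0.253) = 10.35/0.7260 = 14.25 mg/L.
e^(−k_d t) = e^(−0.253×1.990) = 0.6044; e^(−k_r t) = e^(−0.979×1.990) = 0.1425.
D = 14.25 × (0.6044 − 0.1425) + 2.96 × 0.1425 = 6.583 + 0.4219 = 7.005 mg/L.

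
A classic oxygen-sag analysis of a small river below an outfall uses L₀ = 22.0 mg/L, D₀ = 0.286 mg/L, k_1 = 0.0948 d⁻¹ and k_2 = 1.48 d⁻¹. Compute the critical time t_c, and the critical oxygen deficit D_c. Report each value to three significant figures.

t_c ≈ 1.83 d; D_c ≈ 1.18 mg/L

t_c = [1/(k_2−k_1)] ln[(k_2/k_1)(1 − D₀(k_2−k_1)/(k_1 L₀))]
= [1/(1.48−0.0948)] ln[(1.48/0.0948)(1 − 0.286×1.385/(0.0948×22.0))]
= (1/1.385) ln[15.61 × 0.8100] = 0.7219 × ln(12.65) = 0.7219 × 2.537 = 1.832 d.
D_c = (k_1/k_2) L₀ e^(−k_1 t_c) = (0.0948/1.48) × 22.0 × e^(−0.0948×1.832) = 0.06405 × 22.0 × 0.8406 = 1.185 mg/L.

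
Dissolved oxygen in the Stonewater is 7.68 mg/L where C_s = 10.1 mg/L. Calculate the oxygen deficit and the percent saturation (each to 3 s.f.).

D ≈ 2.42 mg/L; 76.0 % saturation

D = C_s − C = 10.1 − 7.68 = 2.42 mg/L.
% saturation = 7.68/10.1 × 100 = 76.0 %.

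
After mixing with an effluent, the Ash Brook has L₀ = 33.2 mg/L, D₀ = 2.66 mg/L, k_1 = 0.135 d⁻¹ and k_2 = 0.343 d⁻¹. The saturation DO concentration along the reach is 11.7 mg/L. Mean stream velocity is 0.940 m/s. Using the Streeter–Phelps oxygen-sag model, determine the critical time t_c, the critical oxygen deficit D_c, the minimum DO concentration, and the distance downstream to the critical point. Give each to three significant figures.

t_c = [1/(k_2−k_1)] ln[(k_2/k_1)(1 − D₀(k_2−k_1)/(k_1 L₀))]
= [1/(0.343−0.135)] ln[(0.343/0.135)(1 − 2.66×0.2080/(0.135×33.2))]
= (1/0.2080) ln[2.541 × 0.8766] = 4.808 × ln(2.227) = 4.808 × 0.8007 = 3.850 d.
L(t_c) = L₀ e^(−k_1 t_c) = 33.2 × 0.5947 = 19.74 mg/L, and at the critical point k_2 D_c = k_1 L, so D_c = (0.135/0.343) × 19.74 = 7.771 mg/L.
Minimum DO = C_s − D_c = 11.7 − 7.771 = 3.929 mg/L.
x_c = v t_c = 0.940 m/s × 3.850 d × 86400 s/d = 312600 m ≈ 313 km.

t_c ≈ 3.85 d; D_c ≈ 7.77 mg/L; min DO ≈ 3.93 mg/L; x_c ≈ 313 km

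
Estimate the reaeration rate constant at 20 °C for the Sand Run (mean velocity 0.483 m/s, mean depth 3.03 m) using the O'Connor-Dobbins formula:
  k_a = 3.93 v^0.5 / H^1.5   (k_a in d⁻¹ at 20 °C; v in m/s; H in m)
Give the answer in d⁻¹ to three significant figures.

k_a ≈ 0.518 d⁻¹

k_a = 3.93 × 0.483^0.5 / 3.03^1.5 = 3.93 × 0.6950 / 5.274 = 0.5178 d⁻¹.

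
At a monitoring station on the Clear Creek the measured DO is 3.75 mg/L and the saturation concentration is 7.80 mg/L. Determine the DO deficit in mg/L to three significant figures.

D = C_s − C = 7.80 − 3.75 = 4.05 mg/L.

D ≈ 4.05 mg/L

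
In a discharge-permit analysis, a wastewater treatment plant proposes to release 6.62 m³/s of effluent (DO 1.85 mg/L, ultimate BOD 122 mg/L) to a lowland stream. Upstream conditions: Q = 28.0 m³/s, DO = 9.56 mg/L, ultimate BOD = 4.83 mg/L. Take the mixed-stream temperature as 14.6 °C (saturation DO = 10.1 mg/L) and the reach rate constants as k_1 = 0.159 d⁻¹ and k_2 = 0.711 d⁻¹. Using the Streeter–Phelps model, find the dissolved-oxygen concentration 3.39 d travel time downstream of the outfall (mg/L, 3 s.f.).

Mixed DO = (28.0×9.56 + 6.62×1.85)/(28.0+6.62) = 279.9/34.62 = 8.086 mg/L.
Mixed L₀ = (28.0×4.83 + 6.62×122)/(34.62) = 942.9/34.62 = 27.24 mg/L.
Initial deficit D₀ = C_s − DO₀ = 10.1 − 8.086 = 2.014 mg/L.
D(3.39) = [0.159×27.24/(0.711−0.159)](e^(−0.159×3.39) − e^(−0.711×3.39)) + 2.014 e^(−0.711×3.39)
= 7.845 × (0.5833 − 0.08979) + 2.014 × 0.08979 = 4.053 mg/L.
DO = 10.1 − 4.053 = 6.047 mg/L.

DO ≈ 6.05 mg/L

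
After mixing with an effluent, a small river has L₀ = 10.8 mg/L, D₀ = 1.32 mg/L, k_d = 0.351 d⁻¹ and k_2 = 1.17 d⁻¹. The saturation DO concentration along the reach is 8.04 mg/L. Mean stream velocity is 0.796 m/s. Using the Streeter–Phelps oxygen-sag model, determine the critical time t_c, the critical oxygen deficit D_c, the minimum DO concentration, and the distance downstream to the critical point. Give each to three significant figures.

t_c ≈ 1.06 d; D_c ≈ 2.23 mg/L; min DO ≈ 5.81 mg/L; x_c ≈ 72.9 km

t_c = [1/(k_2−k_d)] ln[(k_2/k_d)(1 − D₀(k_2−k_d)/(k_d L₀))]
= [1/(1.17−0.351)] ln[(1.17/0.351)(1 − 1.32×0.8190/(0.351×10.8))]
= (1/0.8190) ln[3.333 × 0.7148] = 1.221 × ln(2.383) = 1.221 × 0.8682 = 1.060 d.
L(t_c) = L₀ e^(−k_d t_c) = 10.8 × 0.6893 = 7.444 mg/L, and at the critical point k_2 D_c = k_d L, so D_c = (0.351/1.17) × 7.444 = 2.233 mg/L.
Minimum DO = C_s − D_c = 8.04 − 2.233 = 5.807 mg/L.
x_c = v t_c = 0.796 m/s × 1.060 d × 86400 s/d = 72910 m ≈ 72.9 km.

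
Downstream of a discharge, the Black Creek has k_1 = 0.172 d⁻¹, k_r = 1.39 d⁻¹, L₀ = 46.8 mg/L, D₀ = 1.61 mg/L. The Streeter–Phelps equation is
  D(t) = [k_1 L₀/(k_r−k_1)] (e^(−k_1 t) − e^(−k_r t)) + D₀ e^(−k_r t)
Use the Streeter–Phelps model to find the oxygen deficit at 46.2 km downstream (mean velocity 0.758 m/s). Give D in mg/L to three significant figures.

Travel time t = x/v = 46.2 km / (0.758 m/s) = 46200 m / 0.758 m/s = 60950 s = 0.7054 d.
k_1 L₀/(k_r−k_1) = 0.172×46.8/(1.39−0.172) = 8.050/1.218 = 6.609 mg/L.
e^(−k_1 t) = e^(−0.172×0.7054) = 0.8857; e^(−k_r t) = e^(−1.39×0.7054) = 0.3751.
D = 6.609 × (0.8857 − 0.3751) + 1.61 × 0.3751 = 3.375 + 0.6039 = 3.979 mg/L.

D ≈ 3.98 mg/L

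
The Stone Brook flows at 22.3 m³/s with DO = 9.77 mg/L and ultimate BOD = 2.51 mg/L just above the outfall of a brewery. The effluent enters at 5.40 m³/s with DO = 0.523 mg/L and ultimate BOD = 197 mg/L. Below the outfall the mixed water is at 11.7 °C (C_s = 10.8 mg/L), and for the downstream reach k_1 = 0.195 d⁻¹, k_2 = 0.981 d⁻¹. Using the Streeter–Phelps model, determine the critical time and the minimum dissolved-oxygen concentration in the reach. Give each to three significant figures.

Mixed DO = (22.3×9.77 + 5.40×0.523)/(22.3+5.40) = 220.7/27.70 = 7.967 mg/L.
Mixed L₀ = (22.3×2.51 + 5.40×197)/(27.70) = 1120/27.70 = 40.43 mg/L.
Initial deficit D₀ = C_s − DO₀ = 10.8 − 7.967 = 2.833 mg/L.
t_c = (1/0.7860) ln[(0.981/0.195)(1 − 2.833×0.7860/(0.195×40.43))] = 1.272 × ln(3.610) = 1.633 d.
D_c = (0.195/0.981) × 40.43 × e^(−0.195×1.633) = 0.1988 × 40.43 × 0.7273 = 5.844 mg/L.
Minimum DO = 10.8 − 5.844 = 4.956 mg/L.

t_c ≈ 1.63 d; minimum DO ≈ 4.96 mg/L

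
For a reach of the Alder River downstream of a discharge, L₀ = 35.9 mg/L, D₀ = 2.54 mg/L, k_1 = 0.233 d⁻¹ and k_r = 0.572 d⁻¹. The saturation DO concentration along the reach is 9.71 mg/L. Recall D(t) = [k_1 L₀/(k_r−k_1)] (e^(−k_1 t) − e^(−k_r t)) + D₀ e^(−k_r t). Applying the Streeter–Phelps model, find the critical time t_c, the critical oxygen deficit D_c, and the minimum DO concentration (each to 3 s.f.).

t_c ≈ 2.33 d; D_c ≈ 8.50 mg/L; min DO ≈ 1.21 mg/L

t_c = [1/(k_r−k_1)] ln[(k_r/k_1)(1 − D₀(k_r−k_1)/(k_1 L₀))]
= [1/(0.572−0.233)] ln[(0.572/0.233)(1 − 2.54×0.3390/(0.233×35.9))]
= (1/0.3390) ln[2.455 × 0.8971] = 2.950 × ln(2.202) = 2.950 × 0.7895 = 2.329 d.
L(t_c) = L₀ e^(−k_1 t_c) = 35.9 × 0.5812 = 20.87 mg/L, and at the critical point k_r D_c = k_1 L, so D_c = (0.233/0.572) × 20.87 = 8.500 mg/L.
Minimum DO = C_s − D_c = 9.71 − 8.500 = 1.210 mg/L.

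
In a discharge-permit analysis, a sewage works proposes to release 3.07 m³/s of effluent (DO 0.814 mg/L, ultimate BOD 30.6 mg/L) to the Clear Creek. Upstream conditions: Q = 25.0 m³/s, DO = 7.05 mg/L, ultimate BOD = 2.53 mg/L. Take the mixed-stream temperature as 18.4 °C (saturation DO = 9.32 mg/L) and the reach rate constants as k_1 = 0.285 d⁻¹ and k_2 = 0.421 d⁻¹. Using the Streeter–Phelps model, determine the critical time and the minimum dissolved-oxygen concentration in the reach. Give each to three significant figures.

Mixed DO = (25.0×7.05 + 3.07×0.814)/(25.0+3.07) = 178.7/28.07 = 6.368 mg/L.
Mixed L₀ = (25.0×2.53 + 3.07×30.6)/(28.07) = 157.2/28.07 = 5.600 mg/L.
Initial deficit D₀ = C_s − DO₀ = 9.32 − 6.368 = 2.952 mg/L.
t_c = (1/0.1360) ln[(0.421/0.285)(1 − 2.952×0.1360/(0.285×5.600))] = 7.353 × ln(1.106) = 0.7382 d.
D_c = (0.285/0.421) × 5.600 × e^(−0.285×0.7382) = 0.6770 × 5.600 × 0.8103 = 3.072 mg/L.
Minimum DO = 9.32 − 3.072 = 6.248 mg/L.

t_c ≈ 0.738 d; minimum DO ≈ 6.25 mg/L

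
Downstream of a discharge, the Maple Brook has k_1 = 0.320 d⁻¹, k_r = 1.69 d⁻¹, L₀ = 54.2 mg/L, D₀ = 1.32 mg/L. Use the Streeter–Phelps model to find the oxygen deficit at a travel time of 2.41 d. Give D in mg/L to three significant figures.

D ≈ 5.66 mg/L

k_1 L₀/(k_r−k_1) = 0.320×54.2/(1.69−0.320) = 17.34/1.370 = 12.66 mg/L.
e^(−k_1 t) = e^(−0.320×2.410) = 0.4625; e^(−k_r t) = e^(−1.69×2.410) = 0.01703.
D = 12.66 × (0.4625 − 0.01703) + 1.32 × 0.01703 = 5.639 + 0.02248 = 5.662 mg/L.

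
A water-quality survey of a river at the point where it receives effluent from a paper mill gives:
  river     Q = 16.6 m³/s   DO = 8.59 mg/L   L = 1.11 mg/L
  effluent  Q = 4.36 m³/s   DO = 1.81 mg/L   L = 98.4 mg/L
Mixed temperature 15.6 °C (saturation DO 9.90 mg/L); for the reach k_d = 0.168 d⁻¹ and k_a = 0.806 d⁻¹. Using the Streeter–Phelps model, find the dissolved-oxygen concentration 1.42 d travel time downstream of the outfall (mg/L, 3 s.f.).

Mixed DO = (16.6×8.59 + 4.36×1.81)/(16.6+4.36) = 150.5/20.96 = 7.180 mg/L.
Mixed L₀ = (16.6×1.11 + 4.36×98.4)/(20.96) = 447.5/20.96 = 21.35 mg/L.
Initial deficit D₀ = C_s − DO₀ = 9.90 − 7.180 = 2.720 mg/L.
D(1.42) = [0.168×21.35/(0.806−0.168)](e^(−0.168×1.42) − e^(−0.806×1.42)) + 2.720 e^(−0.806×1.42)
= 5.621 × (0.7878 − 0.3184) + 2.720 × 0.3184 = 3.505 mg/L.
DO = 9.90 − 3.505 = 6.395 mg/L.

DO ≈ 6.40 mg/L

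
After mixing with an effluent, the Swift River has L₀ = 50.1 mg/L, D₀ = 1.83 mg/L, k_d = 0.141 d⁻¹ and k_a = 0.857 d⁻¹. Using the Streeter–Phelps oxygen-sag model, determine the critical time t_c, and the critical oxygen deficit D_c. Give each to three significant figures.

At the critical point dD/dt = 0, so k_d L₀ e^(−k_d t) = k_a D. Substituting D(t) from the Streeter–Phelps equation and solving for t gives
t_c = ln[(k_a/k_d)(1 − D₀(k_a−k_d)/(k_d L₀))] / (k_a−k_d).
Here k_a−k_d = 0.7160 d⁻¹ and 1 − D₀(k_a−k_d)/(k_d L₀) = 1 − 1.83×0.7160/(0.141×50.1) = 0.8145, so
t_c = ln(6.078 × 0.8145) / 0.7160 = 1.600 / 0.7160 = 2.234 d.
L(t_c) = L₀ e^(−k_d t_c) = 50.1 × 0.7298 = 36.56 mg/L, and at the critical point k_a D_c = k_d L, so D_c = (0.141/0.857) × 36.56 = 6.016 mg/L.

t_c ≈ 2.23 d; D_c ≈ 6.02 mg/L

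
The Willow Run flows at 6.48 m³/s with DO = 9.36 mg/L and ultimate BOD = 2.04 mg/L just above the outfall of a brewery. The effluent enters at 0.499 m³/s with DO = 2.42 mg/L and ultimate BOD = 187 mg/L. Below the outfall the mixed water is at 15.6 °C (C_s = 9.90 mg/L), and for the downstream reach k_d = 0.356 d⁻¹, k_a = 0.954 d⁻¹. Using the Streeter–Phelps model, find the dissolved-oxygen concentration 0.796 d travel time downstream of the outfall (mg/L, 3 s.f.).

Mixed DO = (6.48×9.36 + 0.499×2.42)/(6.48+0.499) = 61.86/6.979 = 8.864 mg/L.
Mixed L₀ = (6.48×2.04 + 0.499×187)/(6.979) = 106.5/6.979 = 15.26 mg/L.
Initial deficit D₀ = C_s − DO₀ = 9.90 − 8.864 = 1.036 mg/L.
D(0.796) = [0.356×15.26/(0.954−0.356)](e^(−0.356×0.796) − e^(−0.954×0.796)) + 1.036 e^(−0.954×0.796)
= 9.087 × (0.7532 − 0.4680) + 1.036 × 0.4680 = 3.077 mg/L.
DO = 9.90 − 3.077 = 6.823 mg/L.

DO ≈ 6.82 mg/L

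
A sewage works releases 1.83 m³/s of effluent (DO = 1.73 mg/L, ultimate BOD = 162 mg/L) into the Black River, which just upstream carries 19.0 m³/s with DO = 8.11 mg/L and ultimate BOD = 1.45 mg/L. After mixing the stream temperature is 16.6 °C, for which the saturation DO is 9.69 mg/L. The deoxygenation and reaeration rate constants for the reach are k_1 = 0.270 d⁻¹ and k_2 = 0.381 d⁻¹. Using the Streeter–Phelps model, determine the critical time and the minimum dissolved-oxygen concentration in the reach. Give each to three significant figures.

Mixed DO = (19.0×8.11 + 1.83×1.73)/(19.0+1.83) = 157.3/20.83 = 7.549 mg/L.
Mixed L₀ = (19.0×1.45 + 1.83×162)/(20.83) = 324.0/20.83 = 15.55 mg/L.
Initial deficit D₀ = C_s − DO₀ = 9.69 − 7.549 = 2.141 mg/L.
t_c = (1/0.1110) ln[(0.381/0.270)(1 − 2.141×0.1110/(0.270×15.55))] = 9.009 × ln(1.331) = 2.578 d.
D_c = (0.270/0.381) × 15.55 × e^(−0.270×2.578) = 0.7087 × 15.55 × 0.4986 = 5.496 mg/L.
Minimum DO = 9.69 − 5.496 = 4.194 mg/L.

t_c ≈ 2.58 d; minimum DO ≈ 4.19 mg/L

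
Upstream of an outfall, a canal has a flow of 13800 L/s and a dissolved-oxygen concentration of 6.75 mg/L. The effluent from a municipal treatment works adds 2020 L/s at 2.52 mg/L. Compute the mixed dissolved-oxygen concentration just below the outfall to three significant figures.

6.21 mg/L

Flow-weighted mixing: C = (Q_r C_r + Q_w C_w)/(Q_r + Q_w)
= (13800×6.75 + 2020×2.52)/(13800 + 2020) = 98240/15820 = 6.210 mg/L.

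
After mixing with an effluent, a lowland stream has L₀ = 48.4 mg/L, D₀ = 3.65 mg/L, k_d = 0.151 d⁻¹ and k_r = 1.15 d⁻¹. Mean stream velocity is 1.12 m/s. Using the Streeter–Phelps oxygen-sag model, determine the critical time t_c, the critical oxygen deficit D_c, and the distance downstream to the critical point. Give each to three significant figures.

t_c ≈ 1.34 d; D_c ≈ 5.19 mg/L; x_c ≈ 130 km

At the critical point dD/dt = 0, so k_d L₀ e^(−k_d t) = k_r D. Substituting D(t) from the Streeter–Phelps equation and solving for t gives
t_c = ln[(k_r/k_d)(1 − D₀(k_r−k_d)/(k_d L₀))] / (k_r−k_d).
Here k_r−k_d = 0.9990 d⁻¹ and 1 − D₀(k_r−k_d)/(k_d L₀) = 1 − 3.65×0.9990/(0.151×48.4) = 0.5011, so
t_c = ln(7.616 × 0.5011) / 0.9990 = 1.339 / 0.9990 = 1.341 d.
D_c = (k_d/k_r) L₀ e^(−k_d t_c) = (0.151/1.15) × 48.4 × e^(−0.151×1.341) = 0.1313 × 48.4 × 0.8167 = 5.191 mg/L.
x_c = v t_c = 1.12 m/s × 1.341 d × 86400 s/d = 129700 m ≈ 130 km.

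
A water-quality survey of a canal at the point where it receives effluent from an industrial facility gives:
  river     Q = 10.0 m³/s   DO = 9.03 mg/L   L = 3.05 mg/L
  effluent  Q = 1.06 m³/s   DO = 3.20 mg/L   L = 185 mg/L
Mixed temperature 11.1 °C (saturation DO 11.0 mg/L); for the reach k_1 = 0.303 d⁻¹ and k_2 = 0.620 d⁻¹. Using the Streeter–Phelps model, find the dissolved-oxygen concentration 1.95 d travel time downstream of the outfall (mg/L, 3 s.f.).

Mixed DO = (10.0×9.03 + 1.06×3.20)/(10.0+1.06) = 93.69/11.06 = 8.471 mg/L.
Mixed L₀ = (10.0×3.05 + 1.06×185)/(11.06) = 226.6/11.06 = 20.49 mg/L.
Initial deficit D₀ = C_s − DO₀ = 11.0 − 8.471 = 2.529 mg/L.
D(1.95) = [0.303×20.49/(0.620−0.303)](e^(−0.303×1.95) − e^(−0.620×1.95)) + 2.529 e^(−0.620×1.95)
= 19.58 × (0.5539 − 0.2985) + 2.529 × 0.2985 = 5.756 mg/L.
DO = 11.0 − 5.756 = 5.244 mg/L.

DO ≈ 5.24 mg/L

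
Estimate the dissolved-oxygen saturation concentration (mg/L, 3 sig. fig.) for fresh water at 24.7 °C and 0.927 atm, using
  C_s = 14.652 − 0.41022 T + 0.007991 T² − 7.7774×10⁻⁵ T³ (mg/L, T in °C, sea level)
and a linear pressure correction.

C_s ≈ 7.62 mg/L

At sea level: C_s = 14.652 − 0.41022×24.7 + 0.007991×24.7² − 7.7774×10⁻⁵×24.7³ = 8.223 mg/L.
Pressure correction: C_s' = 8.223 × 0.927 = 7.623 mg/L.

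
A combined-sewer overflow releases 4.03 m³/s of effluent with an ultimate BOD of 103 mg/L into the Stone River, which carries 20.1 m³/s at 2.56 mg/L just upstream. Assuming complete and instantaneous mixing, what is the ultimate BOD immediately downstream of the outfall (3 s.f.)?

Flow-weighted mixing: C = (Q_r C_r + Q_w C_w)/(Q_r + Q_w)
= (20.1×2.56 + 4.03×103)/(20.1 + 4.03) = 466.5/24.13 = 19.33 mg/L.

19.3 mg/L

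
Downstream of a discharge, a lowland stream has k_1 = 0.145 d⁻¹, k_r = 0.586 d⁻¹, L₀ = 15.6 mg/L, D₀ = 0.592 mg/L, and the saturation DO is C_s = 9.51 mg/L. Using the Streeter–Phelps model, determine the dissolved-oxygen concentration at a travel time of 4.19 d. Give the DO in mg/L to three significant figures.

k_1 L₀/(k_r−k_1) = 0.145×15.6/(0.586−0.145) = 2.262/0.4410 = 5.129 mg/L.
e^(−k_1 t) = e^(−0.145×4.190) = 0.5447; e^(−k_r t) = e^(−0.586×4.190) = 0.08583.
D = 5.129 × (0.5447 − 0.08583) + 0.592 × 0.08583 = 2.354 + 0.05081 = 2.404 mg/L.
DO = C_s − D = 9.51 − 2.404 = 7.106 mg/L.

DO ≈ 7.11 mg/L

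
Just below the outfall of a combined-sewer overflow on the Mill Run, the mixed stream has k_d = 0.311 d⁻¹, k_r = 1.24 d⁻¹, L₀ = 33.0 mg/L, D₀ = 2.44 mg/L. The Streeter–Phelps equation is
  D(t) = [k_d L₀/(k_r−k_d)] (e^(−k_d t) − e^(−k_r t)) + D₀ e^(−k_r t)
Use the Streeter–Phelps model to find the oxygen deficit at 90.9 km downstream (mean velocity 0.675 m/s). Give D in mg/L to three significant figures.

Travel time t = x/v = 90.9 km / (0.675 m/s) = 90900 m / 0.675 m/s = 134700 s = 1.559 d.
k_d L₀/(k_r−k_d) = 0.311×33.0/(1.24−0.311) = 10.26/0.9290 = 11.05 mg/L.
e^(−k_d t) = e^(−0.311×1.559) = 0.6159; e^(−k_r t) = e^(−1.24×1.559) = 0.1448.
D = 11.05 × (0.6159 − 0.1448) + 2.44 × 0.1448 = 5.204 + 0.3532 = 5.558 mg/L.

D ≈ 5.56 mg/L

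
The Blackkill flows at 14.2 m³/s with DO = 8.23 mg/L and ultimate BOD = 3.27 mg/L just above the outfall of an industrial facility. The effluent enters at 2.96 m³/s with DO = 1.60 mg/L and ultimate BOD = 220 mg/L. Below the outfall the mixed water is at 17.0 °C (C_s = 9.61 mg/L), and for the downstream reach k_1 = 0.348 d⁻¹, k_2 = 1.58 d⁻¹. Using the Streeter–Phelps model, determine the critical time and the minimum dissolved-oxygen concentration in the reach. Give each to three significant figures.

t_c ≈ 1.03 d; minimum DO ≈ 3.35 mg/L

Mixed DO = (14.2×8.23 + 2.96×1.60)/(14.2+2.96) = 121.6/17.16 = 7.086 mg/L.
Mixed L₀ = (14.2×3.27 + 2.96×220)/(17.16) = 697.6/17.16 = 40.65 mg/L.
Initial deficit D₀ = C_s − DO₀ = 9.61 − 7.086 = 2.524 mg/L.
t_c = (1/1.232) ln[(1.58/0.348)(1 − 2.524×1.232/(0.348×40.65))] = 0.8117 × ln(3.542) = 1.027 d.
D_c = (0.348/1.58) × 40.65 × e^(−0.348×1.027) = 0.2203 × 40.65 × 0.6996 = 6.264 mg/L.
Minimum DO = 9.61 − 6.264 = 3.346 mg/L.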